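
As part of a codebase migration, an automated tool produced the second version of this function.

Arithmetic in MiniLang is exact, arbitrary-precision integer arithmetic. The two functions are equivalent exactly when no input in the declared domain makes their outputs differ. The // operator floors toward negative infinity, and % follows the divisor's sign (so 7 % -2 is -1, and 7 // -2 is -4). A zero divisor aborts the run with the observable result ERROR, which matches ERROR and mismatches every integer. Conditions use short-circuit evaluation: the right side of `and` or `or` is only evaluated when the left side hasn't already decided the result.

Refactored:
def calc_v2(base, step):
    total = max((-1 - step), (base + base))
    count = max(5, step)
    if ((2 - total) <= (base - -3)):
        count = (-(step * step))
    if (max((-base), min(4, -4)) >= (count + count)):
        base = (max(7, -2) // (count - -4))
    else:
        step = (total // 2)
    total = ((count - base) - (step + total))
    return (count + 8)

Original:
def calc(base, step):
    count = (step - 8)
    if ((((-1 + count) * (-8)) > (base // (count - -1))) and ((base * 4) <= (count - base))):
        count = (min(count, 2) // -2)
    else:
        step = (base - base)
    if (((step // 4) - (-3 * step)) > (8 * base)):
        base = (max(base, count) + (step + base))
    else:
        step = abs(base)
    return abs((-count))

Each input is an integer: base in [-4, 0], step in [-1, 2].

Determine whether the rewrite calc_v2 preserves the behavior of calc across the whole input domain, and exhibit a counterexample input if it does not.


Try base=-4, step=-1.
calc: count becomes -9; next ((((-1 + count) * (-8)) > (base // (count - -1))) and ((base * 4) <= (count - base))) evaluates to true; next count becomes 4; next (((step // 4) - (-3 * step)) > (8 * base)) evaluates to true; next base becomes -1; next final value 4
calc_v2: total becomes 0; next count becomes 5; next ((2 - total) <= (base - -3)) evaluates to false; next (max((-base), min(4, -4)) >= (count + count)) evaluates to false; next step becomes 0; next total becomes 9; next final value 13
4 vs 13 — the two versions disagree here.
verdict: not equivalent; witness: base=-4, step=-1


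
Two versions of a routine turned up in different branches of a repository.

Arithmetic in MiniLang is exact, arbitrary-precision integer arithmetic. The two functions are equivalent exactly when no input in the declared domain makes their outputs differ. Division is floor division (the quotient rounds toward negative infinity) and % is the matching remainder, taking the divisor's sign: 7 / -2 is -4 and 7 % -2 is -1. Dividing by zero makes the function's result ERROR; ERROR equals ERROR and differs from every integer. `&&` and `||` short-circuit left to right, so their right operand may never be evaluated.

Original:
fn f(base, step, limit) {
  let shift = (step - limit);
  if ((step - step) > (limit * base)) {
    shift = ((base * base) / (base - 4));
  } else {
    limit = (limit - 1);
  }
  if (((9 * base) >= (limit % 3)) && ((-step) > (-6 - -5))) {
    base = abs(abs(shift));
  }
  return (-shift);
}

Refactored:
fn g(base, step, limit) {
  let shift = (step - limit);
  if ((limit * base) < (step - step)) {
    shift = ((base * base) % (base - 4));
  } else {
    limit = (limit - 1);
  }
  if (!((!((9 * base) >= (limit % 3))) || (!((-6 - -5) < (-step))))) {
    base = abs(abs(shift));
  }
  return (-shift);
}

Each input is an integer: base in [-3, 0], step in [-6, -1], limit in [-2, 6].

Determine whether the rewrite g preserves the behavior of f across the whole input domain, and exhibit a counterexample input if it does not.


There is a counterexample at base=-3, step=-6, limit=1: 2 on one side, 5 on the other.
f: shift := -7 | ((step - step) > (limit * base)): true | shift := -2 | (((9 * base) >= (limit % 3)) && ((-step) > (-6 - -5))): false | result 2
g: shift := -7 | ((limit * base) < (step - step)): true | shift := -5 | (!((!((9 * base) >= (limit % 3))) || (!((-6 - -5) < (-step))))): false | result 5
verdict: not equivalent; witness: base=-3, step=-6, limit=1


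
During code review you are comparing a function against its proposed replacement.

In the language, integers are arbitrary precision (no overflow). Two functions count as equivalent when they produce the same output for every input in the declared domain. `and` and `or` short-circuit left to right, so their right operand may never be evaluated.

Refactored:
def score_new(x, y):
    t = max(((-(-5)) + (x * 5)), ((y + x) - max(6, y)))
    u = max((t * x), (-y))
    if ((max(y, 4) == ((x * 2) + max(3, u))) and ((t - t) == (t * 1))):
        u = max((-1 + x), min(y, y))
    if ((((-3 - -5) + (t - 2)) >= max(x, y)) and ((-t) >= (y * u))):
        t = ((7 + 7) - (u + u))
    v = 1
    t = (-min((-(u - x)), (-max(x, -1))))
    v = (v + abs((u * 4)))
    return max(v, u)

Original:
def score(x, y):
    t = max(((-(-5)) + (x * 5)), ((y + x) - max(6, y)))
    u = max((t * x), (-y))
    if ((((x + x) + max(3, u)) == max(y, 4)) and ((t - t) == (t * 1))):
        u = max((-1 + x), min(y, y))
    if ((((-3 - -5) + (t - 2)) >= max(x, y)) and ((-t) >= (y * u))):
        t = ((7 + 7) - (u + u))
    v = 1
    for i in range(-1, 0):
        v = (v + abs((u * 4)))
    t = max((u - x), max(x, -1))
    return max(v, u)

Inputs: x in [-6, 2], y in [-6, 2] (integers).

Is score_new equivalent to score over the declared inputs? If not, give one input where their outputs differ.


Changes here: arithmetic usage differs; and statement counts differ; and min/max/abs usage differs; and local variable names differ; and loop structure differs; and constant usage differs; the full 81-point sweep finds no disagreement.
verdict: equivalent


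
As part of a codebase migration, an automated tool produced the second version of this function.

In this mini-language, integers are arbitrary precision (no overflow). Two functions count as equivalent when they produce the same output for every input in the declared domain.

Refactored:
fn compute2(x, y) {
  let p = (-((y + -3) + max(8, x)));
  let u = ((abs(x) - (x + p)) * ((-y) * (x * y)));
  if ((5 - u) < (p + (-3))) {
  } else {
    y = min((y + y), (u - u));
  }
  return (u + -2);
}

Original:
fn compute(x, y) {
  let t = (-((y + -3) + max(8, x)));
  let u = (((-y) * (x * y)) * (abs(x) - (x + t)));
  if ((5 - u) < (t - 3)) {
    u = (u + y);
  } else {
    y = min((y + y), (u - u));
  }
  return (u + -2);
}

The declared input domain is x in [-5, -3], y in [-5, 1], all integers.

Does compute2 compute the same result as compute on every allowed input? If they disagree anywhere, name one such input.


Try x=-5, y=-5.
compute: t becomes 0; next u becomes 1250; next ((5 - u) < (t - 3)) evaluates to true; next u becomes 1245; next final value 1243
compute2: p becomes 0; next u becomes 1250; next ((5 - u) < (p + (-3))) evaluates to true; next final value 1248
1243 against 1248: the behavior changed.
verdict: not equivalent; witness: x=-5, y=-5


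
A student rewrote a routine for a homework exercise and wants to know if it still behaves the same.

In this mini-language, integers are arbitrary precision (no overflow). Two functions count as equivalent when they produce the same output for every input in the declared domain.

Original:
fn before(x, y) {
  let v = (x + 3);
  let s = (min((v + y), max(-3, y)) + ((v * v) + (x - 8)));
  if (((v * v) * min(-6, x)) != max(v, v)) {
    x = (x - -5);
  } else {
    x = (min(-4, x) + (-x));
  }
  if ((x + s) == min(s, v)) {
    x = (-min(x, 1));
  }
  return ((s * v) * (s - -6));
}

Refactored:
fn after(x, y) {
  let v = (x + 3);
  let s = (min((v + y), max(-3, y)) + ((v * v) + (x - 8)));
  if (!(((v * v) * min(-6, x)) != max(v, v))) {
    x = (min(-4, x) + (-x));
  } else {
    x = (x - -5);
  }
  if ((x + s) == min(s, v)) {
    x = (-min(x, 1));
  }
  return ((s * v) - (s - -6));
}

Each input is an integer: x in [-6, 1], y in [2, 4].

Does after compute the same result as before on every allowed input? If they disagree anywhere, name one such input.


The rewrite breaks on x=-6, y=2, where the results are 0 and 18.
before: v := -3 | s := -6 | (((v * v) * min(-6, x)) != max(v, v)): true | x := -1 | ((x + s) == min(s, v)): false | result 0
after: v := -3 | s := -6 | (!(((v * v) * min(-6, x)) != max(v, v))): false | x := -1 | ((x + s) == min(s, v)): false | result 18
verdict: not equivalent; witness: x=-6, y=2


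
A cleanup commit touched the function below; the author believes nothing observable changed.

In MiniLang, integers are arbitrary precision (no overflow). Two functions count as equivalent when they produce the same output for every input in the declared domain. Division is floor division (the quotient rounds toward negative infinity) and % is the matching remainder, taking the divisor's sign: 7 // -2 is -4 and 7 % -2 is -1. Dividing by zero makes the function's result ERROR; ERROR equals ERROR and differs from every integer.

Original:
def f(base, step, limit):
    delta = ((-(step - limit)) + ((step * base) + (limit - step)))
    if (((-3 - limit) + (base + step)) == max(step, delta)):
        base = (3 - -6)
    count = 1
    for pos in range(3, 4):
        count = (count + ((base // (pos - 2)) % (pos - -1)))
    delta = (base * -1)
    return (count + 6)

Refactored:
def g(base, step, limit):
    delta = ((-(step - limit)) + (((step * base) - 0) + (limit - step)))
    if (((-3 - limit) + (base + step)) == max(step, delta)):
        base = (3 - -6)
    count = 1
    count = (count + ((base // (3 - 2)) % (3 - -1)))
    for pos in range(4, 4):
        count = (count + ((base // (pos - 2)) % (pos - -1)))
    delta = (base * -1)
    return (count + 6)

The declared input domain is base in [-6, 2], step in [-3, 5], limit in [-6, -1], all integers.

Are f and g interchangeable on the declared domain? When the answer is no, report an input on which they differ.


The two are interchangeable: loop structure differs; and statement counts differ; and constant usage differs; and arithmetic usage differs, and every declared input agrees.
Spot check at base=2, step=0, limit=-6 — f: delta becomes -12; next (((-3 - limit) + (base + step)) == max(step, delta)) evaluates to false; next count becomes 1; next at pos=3:; next count becomes 3; next delta becomes -2; next final value 9. g: delta becomes -12; next (((-3 - limit) + (base + step)) == max(step, delta)) evaluates to false; next count becomes 1; next count becomes 3; next pos never enters its loop body; next delta becomes -2; next final value 9. Both give 9.
Across all 486 domain points the two functions coincide.
verdict: equivalent


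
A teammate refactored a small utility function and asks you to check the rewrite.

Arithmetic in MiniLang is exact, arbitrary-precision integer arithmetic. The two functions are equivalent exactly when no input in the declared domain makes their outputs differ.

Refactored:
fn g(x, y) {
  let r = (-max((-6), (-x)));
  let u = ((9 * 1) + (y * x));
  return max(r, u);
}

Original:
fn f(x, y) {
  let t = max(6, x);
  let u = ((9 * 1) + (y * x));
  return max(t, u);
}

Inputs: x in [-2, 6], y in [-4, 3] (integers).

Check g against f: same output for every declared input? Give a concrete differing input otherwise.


Try x=-2, y=2.
f: t := 6 | u := 5 | result 6
g: r := -2 | u := 5 | result 5
6 and 5 differ, so these are not the same function on this domain.
verdict: not equivalent; witness: x=-2, y=2


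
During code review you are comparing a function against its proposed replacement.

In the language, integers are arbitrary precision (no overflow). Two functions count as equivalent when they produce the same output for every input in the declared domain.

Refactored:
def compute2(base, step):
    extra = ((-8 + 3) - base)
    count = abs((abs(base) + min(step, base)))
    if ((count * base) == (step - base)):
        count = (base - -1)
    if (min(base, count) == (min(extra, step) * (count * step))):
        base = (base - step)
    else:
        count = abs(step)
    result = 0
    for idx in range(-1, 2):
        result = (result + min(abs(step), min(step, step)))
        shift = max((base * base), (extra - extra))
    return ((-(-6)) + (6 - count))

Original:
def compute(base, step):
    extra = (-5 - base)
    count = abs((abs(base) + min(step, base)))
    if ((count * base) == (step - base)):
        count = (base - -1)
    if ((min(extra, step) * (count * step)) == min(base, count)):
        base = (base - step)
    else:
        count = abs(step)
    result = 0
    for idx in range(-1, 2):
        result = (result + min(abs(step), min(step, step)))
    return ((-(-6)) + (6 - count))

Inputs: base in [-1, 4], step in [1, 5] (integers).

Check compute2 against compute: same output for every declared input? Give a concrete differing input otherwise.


Changes here: min/max/abs usage differs; arithmetic usage differs; local variable names differ; statement counts differ; constant usage differs; the full 30-point sweep finds no disagreement.
verdict: equivalent


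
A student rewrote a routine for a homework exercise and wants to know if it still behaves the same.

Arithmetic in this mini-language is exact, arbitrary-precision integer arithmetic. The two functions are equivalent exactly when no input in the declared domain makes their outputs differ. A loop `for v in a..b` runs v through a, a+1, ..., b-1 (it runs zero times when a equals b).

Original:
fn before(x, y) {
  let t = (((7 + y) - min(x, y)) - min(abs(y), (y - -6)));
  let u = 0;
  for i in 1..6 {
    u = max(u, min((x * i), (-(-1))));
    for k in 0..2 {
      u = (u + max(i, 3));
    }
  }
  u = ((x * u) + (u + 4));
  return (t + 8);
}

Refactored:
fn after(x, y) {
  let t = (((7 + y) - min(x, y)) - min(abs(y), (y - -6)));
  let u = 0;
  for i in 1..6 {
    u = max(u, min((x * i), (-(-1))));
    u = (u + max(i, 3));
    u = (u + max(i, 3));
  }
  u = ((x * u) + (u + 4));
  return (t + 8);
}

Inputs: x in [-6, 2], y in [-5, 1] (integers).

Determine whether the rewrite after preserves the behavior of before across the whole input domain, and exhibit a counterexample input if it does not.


Behavior is preserved: although local variable names differ, plus constant usage differs, plus arithmetic usage differs, plus loop structure differs, plus min/max/abs usage differs, the outputs never diverge.
Spot check at x=2, y=-2 — before: t = 5; u = 0; [i=1]; u = 1; [k=0]; u = 4; [k=1]; u = 7; [i=2]; u = 7; [k=0]; u = 10; [k=1]; u = 13; [i=3]; u = 13; [k=0]; u = 16; [k=1]; u = 19; [i=4]; u = 19; [k=0]; u = 23; [k=1]; u = 27; [i=5]; u = 27; [k=0]; u = 32; [k=1]; u = 37; u = 115; return 13. after: t = 5; u = 0; [i=1]; u = 1; u = 4; u = 7; [i=2]; u = 7; u = 10; u = 13; [i=3]; u = 13; u = 16; u = 19; [i=4]; u = 19; u = 23; u = 27; [i=5]; u = 27; u = 32; u = 37; u = 115; return 13. Both give 13.
An exhaustive pass over the 63 declared inputs shows identical outputs.
verdict: equivalent


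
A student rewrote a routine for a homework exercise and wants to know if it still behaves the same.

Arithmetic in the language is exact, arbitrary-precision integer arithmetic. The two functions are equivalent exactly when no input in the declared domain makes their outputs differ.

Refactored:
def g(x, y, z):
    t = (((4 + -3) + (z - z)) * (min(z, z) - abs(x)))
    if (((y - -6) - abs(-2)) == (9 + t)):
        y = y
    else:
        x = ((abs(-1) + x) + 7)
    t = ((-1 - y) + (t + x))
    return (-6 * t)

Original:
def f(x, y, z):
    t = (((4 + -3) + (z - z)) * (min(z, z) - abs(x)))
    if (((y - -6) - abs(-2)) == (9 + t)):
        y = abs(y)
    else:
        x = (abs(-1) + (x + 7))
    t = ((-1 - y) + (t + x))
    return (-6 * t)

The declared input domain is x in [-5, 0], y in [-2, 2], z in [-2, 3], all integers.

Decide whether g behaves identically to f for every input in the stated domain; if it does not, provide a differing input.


The rewrite breaks on x=-5, y=-2, z=-2, where the results are 90 and 66.
f: t = -7; (((y - -6) - abs(-2)) == (9 + t)) -> true; y = 2; t = -15; return 90
g: t = -7; (((y - -6) - abs(-2)) == (9 + t)) -> true; y = -2; t = -11; return 66
verdict: not equivalent; witness: x=-5, y=-2, z=-2


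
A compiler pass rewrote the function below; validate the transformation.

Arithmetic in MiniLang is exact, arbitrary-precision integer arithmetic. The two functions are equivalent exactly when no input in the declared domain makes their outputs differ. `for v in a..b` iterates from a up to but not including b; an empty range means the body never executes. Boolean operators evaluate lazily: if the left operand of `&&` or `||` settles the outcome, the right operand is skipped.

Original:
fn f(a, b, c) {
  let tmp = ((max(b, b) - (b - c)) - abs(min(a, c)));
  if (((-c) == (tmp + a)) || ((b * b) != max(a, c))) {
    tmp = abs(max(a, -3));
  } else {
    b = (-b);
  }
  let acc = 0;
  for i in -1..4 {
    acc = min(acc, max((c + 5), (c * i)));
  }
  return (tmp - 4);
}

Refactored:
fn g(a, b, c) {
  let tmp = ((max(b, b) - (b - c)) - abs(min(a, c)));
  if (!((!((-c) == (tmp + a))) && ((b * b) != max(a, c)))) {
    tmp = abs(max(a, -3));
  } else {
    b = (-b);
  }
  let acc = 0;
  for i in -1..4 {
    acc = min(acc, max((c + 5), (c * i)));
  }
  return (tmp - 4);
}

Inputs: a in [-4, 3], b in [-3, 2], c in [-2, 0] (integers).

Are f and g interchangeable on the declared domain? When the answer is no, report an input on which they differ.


Take a=-4, b=-3, c=-2.
f: tmp = -6; (((-c) == (tmp + a)) || ((b * b) != max(a, c))) -> true; tmp = 3; acc = 0; [i=-1]; acc = 0; [i=0]; acc = 0; [i=1]; acc = 0; [i=2]; acc = 0; [i=3]; acc = 0; return -1
g: tmp = -6; (!((!((-c) == (tmp + a))) && ((b * b) != max(a, c)))) -> false; b = 3; acc = 0; [i=-1]; acc = 0; [i=0]; acc = 0; [i=1]; acc = 0; [i=2]; acc = 0; [i=3]; acc = 0; return -10
-1 against -10: the behavior changed.
verdict: not equivalent; witness: a=-4, b=-3, c=-2


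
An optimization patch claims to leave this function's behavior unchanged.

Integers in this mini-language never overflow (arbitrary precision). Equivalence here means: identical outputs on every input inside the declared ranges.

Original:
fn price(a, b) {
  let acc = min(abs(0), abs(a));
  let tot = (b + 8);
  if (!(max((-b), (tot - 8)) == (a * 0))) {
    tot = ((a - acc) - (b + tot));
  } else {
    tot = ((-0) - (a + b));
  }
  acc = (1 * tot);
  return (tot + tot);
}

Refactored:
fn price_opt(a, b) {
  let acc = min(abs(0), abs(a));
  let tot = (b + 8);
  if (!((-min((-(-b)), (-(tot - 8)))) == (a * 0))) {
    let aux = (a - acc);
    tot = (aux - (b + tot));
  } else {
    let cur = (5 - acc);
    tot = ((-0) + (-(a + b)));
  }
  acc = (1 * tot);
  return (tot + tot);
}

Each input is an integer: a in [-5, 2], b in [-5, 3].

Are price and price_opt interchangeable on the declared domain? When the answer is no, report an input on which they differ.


Reading the diff, among the changes: constant usage differs, plus local variable names differ, plus min/max/abs usage differs, plus statement counts differ, plus arithmetic usage differs.
Tracing a=-2, b=0: price: acc = 0; tot = 8; (!(max((-b), (tot - 8)) == (a * 0))) -> false; tot = 2; acc = 2; return 4 | price_opt: acc = 0; tot = 8; (!((-min((-(-b)), (-(tot - 8)))) == (a * 0))) -> false; cur = 5; tot = 2; acc = 2; return 4 — matching result 4.
An exhaustive pass over the 72 declared inputs shows identical outputs.
verdict: equivalent


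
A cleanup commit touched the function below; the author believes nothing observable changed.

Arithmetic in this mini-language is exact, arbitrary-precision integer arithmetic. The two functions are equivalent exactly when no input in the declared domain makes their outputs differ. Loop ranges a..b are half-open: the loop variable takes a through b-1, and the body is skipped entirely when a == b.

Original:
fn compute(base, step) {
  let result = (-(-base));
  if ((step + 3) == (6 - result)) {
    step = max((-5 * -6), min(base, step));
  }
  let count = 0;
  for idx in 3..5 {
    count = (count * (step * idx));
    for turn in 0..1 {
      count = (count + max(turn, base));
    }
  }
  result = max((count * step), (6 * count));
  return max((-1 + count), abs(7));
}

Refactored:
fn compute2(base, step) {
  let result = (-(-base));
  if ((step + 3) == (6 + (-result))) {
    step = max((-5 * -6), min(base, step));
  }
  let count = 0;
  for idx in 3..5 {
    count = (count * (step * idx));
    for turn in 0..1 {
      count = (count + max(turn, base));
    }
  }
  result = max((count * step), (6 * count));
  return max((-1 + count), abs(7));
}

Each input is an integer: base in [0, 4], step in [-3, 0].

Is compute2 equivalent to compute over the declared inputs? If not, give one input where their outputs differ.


This is a faithful refactor — arithmetic usage differs, but the computed results match everywhere.
One worked example (base=4, step=0) — compute: result becomes 4; next ((step + 3) == (6 - result)) evaluates to false; next count becomes 0; next at idx=3:; next count becomes 0; next at turn=0:; next count becomes 4; next at idx=4:; next count becomes 0; next at turn=0:; next count becomes 4; next result becomes 24; next final value 7; compute2: result becomes 4; next ((step + 3) == (6 + (-result))) evaluates to false; next count becomes 0; next at idx=3:; next count becomes 0; next at turn=0:; next count becomes 4; next at idx=4:; next count becomes 0; next at turn=0:; next count becomes 4; next result becomes 24; next final value 7; agreement on 7.
An exhaustive pass over the 20 declared inputs shows identical outputs.
verdict: equivalent


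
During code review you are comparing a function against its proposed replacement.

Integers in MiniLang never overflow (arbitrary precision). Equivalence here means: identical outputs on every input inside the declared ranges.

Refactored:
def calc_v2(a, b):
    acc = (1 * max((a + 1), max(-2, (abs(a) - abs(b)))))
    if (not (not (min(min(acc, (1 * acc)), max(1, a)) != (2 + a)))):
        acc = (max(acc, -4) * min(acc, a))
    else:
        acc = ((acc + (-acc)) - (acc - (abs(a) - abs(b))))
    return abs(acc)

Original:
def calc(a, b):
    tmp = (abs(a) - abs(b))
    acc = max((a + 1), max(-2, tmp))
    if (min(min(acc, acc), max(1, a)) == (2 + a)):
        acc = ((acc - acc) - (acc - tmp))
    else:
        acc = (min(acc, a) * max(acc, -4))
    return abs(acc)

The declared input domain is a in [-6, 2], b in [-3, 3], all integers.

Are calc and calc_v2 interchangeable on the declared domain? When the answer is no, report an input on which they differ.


The two are interchangeable: local variable names differ, and boolean connective usage differs, and constant usage differs, and statement counts differ, and arithmetic usage differs, and comparison usage differs, and min/max/abs usage differs, and every declared input agrees.
One worked example (a=-1, b=-2) — calc: tmp=-1, then acc=0, then (min(min(acc, acc), max(1, a)) == (2 + a)) is false, then acc=0, then returns 0; calc_v2: acc=0, then (not (not (min(min(acc, (1 * acc)), max(1, a)) != (2 + a)))) is true, then acc=0, then returns 0; agreement on 0.
Every one of the 63 inputs gives matching results.
verdict: equivalent


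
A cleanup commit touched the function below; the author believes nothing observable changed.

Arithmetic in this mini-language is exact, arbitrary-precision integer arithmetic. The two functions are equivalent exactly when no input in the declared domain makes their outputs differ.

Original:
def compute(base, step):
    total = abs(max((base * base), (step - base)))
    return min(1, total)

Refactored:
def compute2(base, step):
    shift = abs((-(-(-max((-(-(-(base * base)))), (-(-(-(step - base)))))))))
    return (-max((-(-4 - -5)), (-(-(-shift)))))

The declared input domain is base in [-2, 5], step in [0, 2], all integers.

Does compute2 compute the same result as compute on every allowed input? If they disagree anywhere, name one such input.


There is a counterexample at base=0, step=1: 1 on one side, 0 on the other.
compute: total := 1 | result 1
compute2: shift := 0 | result 0
verdict: not equivalent; witness: base=0, step=1


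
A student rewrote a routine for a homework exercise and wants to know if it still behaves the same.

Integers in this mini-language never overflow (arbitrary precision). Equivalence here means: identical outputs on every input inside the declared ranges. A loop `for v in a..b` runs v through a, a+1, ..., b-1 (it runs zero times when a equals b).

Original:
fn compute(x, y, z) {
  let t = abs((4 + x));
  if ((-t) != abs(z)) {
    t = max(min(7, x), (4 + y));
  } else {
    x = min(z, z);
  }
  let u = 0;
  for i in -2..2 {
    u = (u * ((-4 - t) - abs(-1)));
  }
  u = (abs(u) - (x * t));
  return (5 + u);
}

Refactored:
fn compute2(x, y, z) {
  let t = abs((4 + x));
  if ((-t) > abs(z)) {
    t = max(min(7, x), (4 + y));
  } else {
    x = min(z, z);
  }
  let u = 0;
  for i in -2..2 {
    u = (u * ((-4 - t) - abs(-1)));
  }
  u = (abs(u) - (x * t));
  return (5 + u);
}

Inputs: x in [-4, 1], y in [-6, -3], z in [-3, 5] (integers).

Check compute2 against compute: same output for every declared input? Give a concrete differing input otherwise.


Run the pair on x=-4, y=-6, z=-3.
compute: t = 0; ((-t) != abs(z)) -> true; t = -2; u = 0; [i=-2]; u = 0; [i=-1]; u = 0; [i=0]; u = 0; [i=1]; u = 0; u = -8; return -3
compute2: t = 0; ((-t) > abs(z)) -> false; x = -3; u = 0; [i=-2]; u = 0; [i=-1]; u = 0; [i=0]; u = 0; [i=1]; u = 0; u = 0; return 5
-3 != 5, so the rewrite changes behavior.
verdict: not equivalent; witness: x=-4, y=-6, z=-3


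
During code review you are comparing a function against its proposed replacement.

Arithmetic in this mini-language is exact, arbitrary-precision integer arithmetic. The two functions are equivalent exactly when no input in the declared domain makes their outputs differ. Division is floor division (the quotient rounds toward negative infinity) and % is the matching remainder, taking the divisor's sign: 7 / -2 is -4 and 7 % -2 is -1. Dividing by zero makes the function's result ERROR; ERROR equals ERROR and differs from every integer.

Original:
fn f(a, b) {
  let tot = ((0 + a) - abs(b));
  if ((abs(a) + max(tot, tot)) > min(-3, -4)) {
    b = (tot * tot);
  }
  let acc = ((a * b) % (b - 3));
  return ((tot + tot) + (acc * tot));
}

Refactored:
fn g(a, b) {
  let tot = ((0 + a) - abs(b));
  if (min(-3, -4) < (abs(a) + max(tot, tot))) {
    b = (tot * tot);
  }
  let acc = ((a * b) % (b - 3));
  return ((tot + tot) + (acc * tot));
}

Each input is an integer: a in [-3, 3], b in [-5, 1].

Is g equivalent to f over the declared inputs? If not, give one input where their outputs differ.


Equivalent — the differences include comparison usage differs, yet no declared input distinguishes the two.
Spot check at a=-3, b=-4 — f: tot := -7 | ((abs(a) + max(tot, tot)) > min(-3, -4)): false | acc := -2 | result 0. g: tot := -7 | (min(-3, -4) < (abs(a) + max(tot, tot))): false | acc := -2 | result 0. Both give 0.
Every one of the 49 inputs gives matching results.
verdict: equivalent


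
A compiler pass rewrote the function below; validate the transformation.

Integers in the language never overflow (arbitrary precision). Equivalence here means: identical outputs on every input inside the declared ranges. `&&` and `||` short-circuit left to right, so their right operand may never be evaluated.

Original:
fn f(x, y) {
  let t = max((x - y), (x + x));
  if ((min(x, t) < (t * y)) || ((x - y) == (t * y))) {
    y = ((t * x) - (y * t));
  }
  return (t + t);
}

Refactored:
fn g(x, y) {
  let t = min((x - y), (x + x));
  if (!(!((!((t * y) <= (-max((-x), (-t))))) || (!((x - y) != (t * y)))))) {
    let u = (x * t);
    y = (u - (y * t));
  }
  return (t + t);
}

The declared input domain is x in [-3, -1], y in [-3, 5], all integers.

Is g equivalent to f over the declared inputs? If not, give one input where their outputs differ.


Evaluate both at x=-3, y=-3.
f: t becomes 0; next ((min(x, t) < (t * y)) || ((x - y) == (t * y))) evaluates to true; next y becomes 0; next final value 0
g: t becomes -6; next (!(!((!((t * y) <= (-max((-x), (-t))))) || (!((x - y) != (t * y)))))) evaluates to true; next u becomes 18; next y becomes 0; next final value -12
0 and -12 differ, so these are not the same function on this domain.
verdict: not equivalent; witness: x=-3, y=-3


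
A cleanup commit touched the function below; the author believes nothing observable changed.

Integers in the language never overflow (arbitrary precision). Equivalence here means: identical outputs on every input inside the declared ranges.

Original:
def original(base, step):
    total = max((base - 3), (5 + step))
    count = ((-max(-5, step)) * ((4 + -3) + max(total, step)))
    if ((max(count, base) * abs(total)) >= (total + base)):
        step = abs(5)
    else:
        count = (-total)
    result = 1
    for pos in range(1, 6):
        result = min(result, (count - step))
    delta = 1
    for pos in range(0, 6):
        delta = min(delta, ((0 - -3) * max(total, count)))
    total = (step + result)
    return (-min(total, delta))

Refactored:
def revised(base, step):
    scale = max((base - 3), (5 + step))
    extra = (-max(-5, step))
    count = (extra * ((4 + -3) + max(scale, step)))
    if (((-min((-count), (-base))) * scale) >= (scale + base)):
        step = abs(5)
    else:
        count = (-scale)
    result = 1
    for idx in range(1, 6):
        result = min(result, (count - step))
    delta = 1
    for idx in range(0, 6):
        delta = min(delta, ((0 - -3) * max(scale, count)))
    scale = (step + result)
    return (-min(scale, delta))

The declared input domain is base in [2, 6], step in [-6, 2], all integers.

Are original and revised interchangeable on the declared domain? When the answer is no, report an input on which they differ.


At base=2, step=-6: original gives 0, revised gives 5.
verdict: not equivalent; witness: base=2, step=-6


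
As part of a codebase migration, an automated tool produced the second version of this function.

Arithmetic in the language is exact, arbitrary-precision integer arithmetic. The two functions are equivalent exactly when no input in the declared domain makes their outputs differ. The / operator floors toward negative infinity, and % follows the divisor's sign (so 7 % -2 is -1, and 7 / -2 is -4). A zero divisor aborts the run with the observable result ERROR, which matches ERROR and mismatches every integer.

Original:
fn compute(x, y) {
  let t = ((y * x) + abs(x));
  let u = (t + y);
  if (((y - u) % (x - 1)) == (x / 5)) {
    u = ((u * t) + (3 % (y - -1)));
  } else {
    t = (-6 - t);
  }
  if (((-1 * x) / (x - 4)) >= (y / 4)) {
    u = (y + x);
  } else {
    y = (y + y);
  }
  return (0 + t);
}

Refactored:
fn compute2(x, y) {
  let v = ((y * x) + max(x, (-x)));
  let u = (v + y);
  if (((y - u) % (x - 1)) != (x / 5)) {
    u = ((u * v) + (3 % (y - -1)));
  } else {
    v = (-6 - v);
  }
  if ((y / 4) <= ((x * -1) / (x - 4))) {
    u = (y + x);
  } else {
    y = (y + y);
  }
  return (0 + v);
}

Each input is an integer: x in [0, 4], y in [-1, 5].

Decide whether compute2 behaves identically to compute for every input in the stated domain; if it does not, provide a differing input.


At x=0, y=-1: compute gives ERROR, compute2 gives -6.
verdict: not equivalent; witness: x=0, y=-1


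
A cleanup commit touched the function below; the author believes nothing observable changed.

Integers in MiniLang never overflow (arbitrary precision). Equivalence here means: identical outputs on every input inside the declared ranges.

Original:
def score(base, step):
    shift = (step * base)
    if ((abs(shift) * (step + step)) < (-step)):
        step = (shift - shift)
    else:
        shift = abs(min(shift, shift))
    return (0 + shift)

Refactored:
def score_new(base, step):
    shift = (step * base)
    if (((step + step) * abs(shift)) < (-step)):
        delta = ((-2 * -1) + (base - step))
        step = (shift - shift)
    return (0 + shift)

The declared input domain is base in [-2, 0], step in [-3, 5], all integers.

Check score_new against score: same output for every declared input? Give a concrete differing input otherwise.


Try base=-2, step=1.
score: shift = -2; ((abs(shift) * (step + step)) < (-step)) -> false; shift = 2; return 2
score_new: shift = -2; (((step + step) * abs(shift)) < (-step)) -> false; return -2
2 vs -2 — the two versions disagree here.
verdict: not equivalent; witness: base=-2, step=1


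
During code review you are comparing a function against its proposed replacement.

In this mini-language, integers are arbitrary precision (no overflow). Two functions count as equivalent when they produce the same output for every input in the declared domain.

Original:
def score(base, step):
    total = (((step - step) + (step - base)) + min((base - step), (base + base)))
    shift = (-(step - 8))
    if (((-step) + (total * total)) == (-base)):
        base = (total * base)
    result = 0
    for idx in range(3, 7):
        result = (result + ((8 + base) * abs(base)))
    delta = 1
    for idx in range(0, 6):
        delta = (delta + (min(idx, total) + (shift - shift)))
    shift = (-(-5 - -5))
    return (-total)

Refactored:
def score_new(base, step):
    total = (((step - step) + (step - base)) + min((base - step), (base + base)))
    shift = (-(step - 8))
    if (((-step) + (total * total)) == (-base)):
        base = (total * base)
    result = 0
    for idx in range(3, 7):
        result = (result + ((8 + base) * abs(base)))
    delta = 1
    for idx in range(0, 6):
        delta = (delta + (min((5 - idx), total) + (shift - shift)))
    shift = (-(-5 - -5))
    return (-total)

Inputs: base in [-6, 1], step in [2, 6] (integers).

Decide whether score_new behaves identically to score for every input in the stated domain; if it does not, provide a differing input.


Reading the diff, among the changes: arithmetic usage differs, and constant usage differs.
One worked example (base=0, step=3) — score: total = 0; shift = 5; (((-step) + (total * total)) == (-base)) -> false; result = 0; [idx=3]; result = 0; [idx=4]; result = 0; [idx=5]; result = 0; [idx=6]; result = 0; delta = 1; [idx=0]; delta = 1; [idx=1]; delta = 1; [idx=2]; delta = 1; [idx=3]; delta = 1; [idx=4]; delta = 1; [idx=5]; delta = 1; shift = 0; return 0; score_new: total = 0; shift = 5; (((-step) + (total * total)) == (-base)) -> false; result = 0; [idx=3]; result = 0; [idx=4]; result = 0; [idx=5]; result = 0; [idx=6]; result = 0; delta = 1; [idx=0]; delta = 1; [idx=1]; delta = 1; [idx=2]; delta = 1; [idx=3]; delta = 1; [idx=4]; delta = 1; [idx=5]; delta = 1; shift = 0; return 0; agreement on 0.
An exhaustive pass over the 40 declared inputs shows identical outputs.
verdict: equivalent


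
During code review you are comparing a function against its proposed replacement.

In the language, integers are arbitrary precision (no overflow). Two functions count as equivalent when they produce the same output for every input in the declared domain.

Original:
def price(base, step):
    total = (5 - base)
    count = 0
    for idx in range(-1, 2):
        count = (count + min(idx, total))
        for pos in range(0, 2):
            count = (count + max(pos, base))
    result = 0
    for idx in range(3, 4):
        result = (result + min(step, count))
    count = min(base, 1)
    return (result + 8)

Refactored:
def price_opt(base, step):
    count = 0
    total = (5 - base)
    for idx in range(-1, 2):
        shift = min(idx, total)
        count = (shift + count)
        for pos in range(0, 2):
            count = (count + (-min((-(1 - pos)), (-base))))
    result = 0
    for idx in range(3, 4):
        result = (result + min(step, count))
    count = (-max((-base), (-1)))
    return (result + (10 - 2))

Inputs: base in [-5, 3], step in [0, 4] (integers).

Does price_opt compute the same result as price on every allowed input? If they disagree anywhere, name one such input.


Comparing the listings, the differences include: local variable names differ, statement counts differ, constant usage differs, arithmetic usage differs.
Tracing base=-5, step=4: price: total becomes 10; next count becomes 0; next at idx=-1:; next count becomes -1; next at pos=0:; next count becomes -1; next at pos=1:; next count becomes 0; next at idx=0:; next count becomes 0; next at pos=0:; next count becomes 0; next at pos=1:; next count becomes 1; next at idx=1:; next count becomes 2; next at pos=0:; next count becomes 2; next at pos=1:; next count becomes 3; next result becomes 0; next at idx=3:; next result becomes 3; next count becomes -5; next final value 11 | price_opt: count becomes 0; next total becomes 10; next at idx=-1:; next shift becomes -1; next count becomes -1; next at pos=0:; next count becomes 0; next at pos=1:; next count becomes 0; next at idx=0:; next shift becomes 0; next count becomes 0; next at pos=0:; next count becomes 1; next at pos=1:; next count becomes 1; next at idx=1:; next shift becomes 1; next count becomes 2; next at pos=0:; next count becomes 3; next at pos=1:; next count becomes 3; next result becomes 0; next at idx=3:; next result becomes 3; next count becomes -5; next final value 11 — matching result 11.
Sweeping the whole domain (45 inputs) finds no disagreement.
verdict: equivalent


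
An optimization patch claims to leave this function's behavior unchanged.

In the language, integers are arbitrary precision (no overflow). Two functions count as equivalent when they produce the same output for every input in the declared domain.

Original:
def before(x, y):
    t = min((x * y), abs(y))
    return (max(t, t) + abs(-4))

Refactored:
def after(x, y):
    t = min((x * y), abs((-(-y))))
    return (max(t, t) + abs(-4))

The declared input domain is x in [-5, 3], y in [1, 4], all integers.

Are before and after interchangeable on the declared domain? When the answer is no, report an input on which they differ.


Reading the diff, among the changes: same computation, different form.
Spot check at x=-1, y=3 — before: t := -3 | result 1. after: t := -3 | result 1. Both give 1.
Sweeping the whole domain (36 inputs) finds no disagreement.
verdict: equivalent


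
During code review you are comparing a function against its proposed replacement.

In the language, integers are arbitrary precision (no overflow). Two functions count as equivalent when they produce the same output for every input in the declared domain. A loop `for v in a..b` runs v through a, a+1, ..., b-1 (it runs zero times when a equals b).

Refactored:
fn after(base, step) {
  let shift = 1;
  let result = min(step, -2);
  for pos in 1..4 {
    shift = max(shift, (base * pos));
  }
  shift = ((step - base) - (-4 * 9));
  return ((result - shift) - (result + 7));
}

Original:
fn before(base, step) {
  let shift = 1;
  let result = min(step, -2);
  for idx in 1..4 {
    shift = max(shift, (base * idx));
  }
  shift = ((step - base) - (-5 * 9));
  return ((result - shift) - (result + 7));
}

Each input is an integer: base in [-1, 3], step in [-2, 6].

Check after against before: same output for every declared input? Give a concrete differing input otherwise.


Evaluate both at base=-1, step=-2.
before: shift=1, then result=-2, then (idx=1), then shift=1, then (idx=2), then shift=1, then (idx=3), then shift=1, then shift=44, then returns -51
after: shift=1, then result=-2, then (pos=1), then shift=1, then (pos=2), then shift=1, then (pos=3), then shift=1, then shift=35, then returns -42
-51 != -42, so the rewrite changes behavior.
verdict: not equivalent; witness: base=-1, step=-2


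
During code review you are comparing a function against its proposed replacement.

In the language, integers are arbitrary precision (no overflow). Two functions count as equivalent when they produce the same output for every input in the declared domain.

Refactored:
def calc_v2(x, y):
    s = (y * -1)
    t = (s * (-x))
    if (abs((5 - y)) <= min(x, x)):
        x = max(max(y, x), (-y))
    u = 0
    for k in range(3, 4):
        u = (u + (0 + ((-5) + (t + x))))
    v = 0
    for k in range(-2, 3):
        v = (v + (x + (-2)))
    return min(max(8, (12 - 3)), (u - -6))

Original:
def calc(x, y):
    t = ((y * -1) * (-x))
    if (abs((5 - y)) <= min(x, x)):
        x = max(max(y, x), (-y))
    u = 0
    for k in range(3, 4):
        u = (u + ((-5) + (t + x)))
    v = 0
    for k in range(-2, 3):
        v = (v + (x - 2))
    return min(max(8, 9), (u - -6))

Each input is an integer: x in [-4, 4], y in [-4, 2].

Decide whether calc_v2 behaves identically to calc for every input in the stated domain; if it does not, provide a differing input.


This is a faithful refactor — local variable names differ, and statement counts differ, and constant usage differs, and arithmetic usage differs, but the computed results match everywhere.
One worked example (x=-4, y=1) — calc: t := -4 | (abs((5 - y)) <= min(x, x)): false | u := 0 | iter k=3: | u := -13 | v := 0 | iter k=-2: | v := -6 | iter k=-1: | v := -12 | iter k=0: | v := -18 | iter k=1: | v := -24 | iter k=2: | v := -30 | result -7; calc_v2: s := -1 | t := -4 | (abs((5 - y)) <= min(x, x)): false | u := 0 | iter k=3: | u := -13 | v := 0 | iter k=-2: | v := -6 | iter k=-1: | v := -12 | iter k=0: | v := -18 | iter k=1: | v := -24 | iter k=2: | v := -30 | result -7; agreement on -7.
Every one of the 63 inputs gives matching results.
verdict: equivalent
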